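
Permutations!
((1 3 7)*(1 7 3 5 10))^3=(10)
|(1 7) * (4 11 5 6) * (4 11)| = 6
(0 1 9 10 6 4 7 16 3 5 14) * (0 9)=(0 1)(3 5 14 9 10 6 4 7 16)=[1, 0, 2, 5, 7, 14, 4, 16, 8, 10, 6, 11, 12, 13, 9, 15, 3]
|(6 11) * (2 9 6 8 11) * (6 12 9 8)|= 4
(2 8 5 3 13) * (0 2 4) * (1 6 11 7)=(0 2 8 5 3 13 4)(1 6 11 7)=[2, 6, 8, 13, 0, 3, 11, 1, 5, 9, 10, 7, 12, 4]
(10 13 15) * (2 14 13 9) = [0, 1, 14, 3, 4, 5, 6, 7, 8, 2, 9, 11, 12, 15, 13, 10] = (2 14 13 15 10 9)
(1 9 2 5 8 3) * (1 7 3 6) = (1 9 2 5 8 6)(3 7) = [0, 9, 5, 7, 4, 8, 1, 3, 6, 2]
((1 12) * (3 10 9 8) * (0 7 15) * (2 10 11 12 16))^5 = ((0 7 15)(1 16 2 10 9 8 3 11 12))^5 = (0 15 7)(1 8 16 3 2 11 10 12 9)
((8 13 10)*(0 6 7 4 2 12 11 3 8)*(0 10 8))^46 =((0 6 7 4 2 12 11 3)(8 13))^46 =(13)(0 11 2 7)(3 12 4 6)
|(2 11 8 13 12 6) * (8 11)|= |(2 8 13 12 6)|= 5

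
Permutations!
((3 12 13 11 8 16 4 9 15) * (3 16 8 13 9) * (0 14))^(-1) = ((0 14)(3 12 9 15 16 4)(11 13))^(-1) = (0 14)(3 4 16 15 9 12)(11 13)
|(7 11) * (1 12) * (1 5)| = 6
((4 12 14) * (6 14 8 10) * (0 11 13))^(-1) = ((0 11 13)(4 12 8 10 6 14))^(-1) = (0 13 11)(4 14 6 10 8 12)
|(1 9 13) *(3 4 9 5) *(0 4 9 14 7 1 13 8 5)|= 20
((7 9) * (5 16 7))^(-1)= ((5 16 7 9))^(-1)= (5 9 7 16)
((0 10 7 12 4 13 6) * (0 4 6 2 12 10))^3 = ((2 12 6 4 13)(7 10))^3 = (2 4 12 13 6)(7 10)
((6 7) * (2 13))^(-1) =((2 13)(6 7))^(-1) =(2 13)(6 7)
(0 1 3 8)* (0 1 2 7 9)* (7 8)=(0 2 8 1 3 7 9)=[2, 3, 8, 7, 4, 5, 6, 9, 1, 0]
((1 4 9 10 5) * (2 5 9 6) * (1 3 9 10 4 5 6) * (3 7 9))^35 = (10)(2 6)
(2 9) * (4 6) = (2 9)(4 6) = [0, 1, 9, 3, 6, 5, 4, 7, 8, 2]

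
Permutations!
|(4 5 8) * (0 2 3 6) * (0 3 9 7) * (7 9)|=6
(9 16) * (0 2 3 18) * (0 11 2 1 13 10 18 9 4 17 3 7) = (0 1 13 10 18 11 2 7)(3 9 16 4 17) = [1, 13, 7, 9, 17, 5, 6, 0, 8, 16, 18, 2, 12, 10, 14, 15, 4, 3, 11]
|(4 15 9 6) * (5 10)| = 4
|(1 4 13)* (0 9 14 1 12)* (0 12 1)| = |(0 9 14)(1 4 13)| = 3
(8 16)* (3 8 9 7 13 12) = (3 8 16 9 7 13 12) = [0, 1, 2, 8, 4, 5, 6, 13, 16, 7, 10, 11, 3, 12, 14, 15, 9]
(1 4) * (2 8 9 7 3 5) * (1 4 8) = (1 8 9 7 3 5 2) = [0, 8, 1, 5, 4, 2, 6, 3, 9, 7]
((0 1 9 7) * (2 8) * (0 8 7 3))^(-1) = ((0 1 9 3)(2 7 8))^(-1) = (0 3 9 1)(2 8 7)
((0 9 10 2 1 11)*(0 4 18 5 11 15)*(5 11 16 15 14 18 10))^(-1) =(0 15 16 5 9)(1 2 10 4 11 18 14)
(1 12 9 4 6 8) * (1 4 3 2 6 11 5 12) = [0, 1, 6, 2, 11, 12, 8, 7, 4, 3, 10, 5, 9] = (2 6 8 4 11 5 12 9 3)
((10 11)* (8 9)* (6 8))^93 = ((6 8 9)(10 11))^93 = (10 11)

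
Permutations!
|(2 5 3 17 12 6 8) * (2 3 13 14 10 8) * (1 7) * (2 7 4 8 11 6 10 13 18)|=|(1 4 8 3 17 12 10 11 6 7)(2 5 18)(13 14)|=30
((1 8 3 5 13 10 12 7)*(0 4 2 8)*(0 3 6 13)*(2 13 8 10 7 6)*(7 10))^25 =(0 4 13 10 12 6 8 2 7 1 3 5)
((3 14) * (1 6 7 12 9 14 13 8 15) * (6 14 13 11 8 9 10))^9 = (1 11)(3 15)(6 7 12 10)(8 14)(9 13)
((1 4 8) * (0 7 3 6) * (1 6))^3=((0 7 3 1 4 8 6))^3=(0 1 6 3 8 7 4)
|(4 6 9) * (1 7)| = |(1 7)(4 6 9)| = 6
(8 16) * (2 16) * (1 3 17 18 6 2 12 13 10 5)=(1 3 17 18 6 2 16 8 12 13 10 5)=[0, 3, 16, 17, 4, 1, 2, 7, 12, 9, 5, 11, 13, 10, 14, 15, 8, 18, 6]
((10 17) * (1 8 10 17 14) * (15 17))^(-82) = ((1 8 10 14)(15 17))^(-82) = (17)(1 10)(8 14)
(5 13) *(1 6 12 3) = [0, 6, 2, 1, 4, 13, 12, 7, 8, 9, 10, 11, 3, 5] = (1 6 12 3)(5 13)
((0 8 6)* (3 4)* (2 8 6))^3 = (0 6)(2 8)(3 4)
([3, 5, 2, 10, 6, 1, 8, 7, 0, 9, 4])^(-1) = (0 8 6 4 10 3)(1 5)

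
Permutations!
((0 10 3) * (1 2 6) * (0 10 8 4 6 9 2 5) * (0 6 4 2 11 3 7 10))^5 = (0 3 11 9 2 8)(1 6 5)(7 10)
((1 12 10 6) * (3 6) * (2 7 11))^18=(1 3 12 6 10)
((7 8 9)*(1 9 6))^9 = ((1 9 7 8 6))^9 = (1 6 8 7 9)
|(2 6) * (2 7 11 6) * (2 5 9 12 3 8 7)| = |(2 5 9 12 3 8 7 11 6)| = 9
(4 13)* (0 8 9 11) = [8, 1, 2, 3, 13, 5, 6, 7, 9, 11, 10, 0, 12, 4] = (0 8 9 11)(4 13)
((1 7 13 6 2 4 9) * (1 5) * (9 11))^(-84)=(1 11 6)(2 7 9)(4 13 5)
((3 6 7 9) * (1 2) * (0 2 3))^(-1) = (0 9 7 6 3 1 2)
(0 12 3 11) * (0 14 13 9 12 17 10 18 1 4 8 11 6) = (0 17 10 18 1 4 8 11 14 13 9 12 3 6) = [17, 4, 2, 6, 8, 5, 0, 7, 11, 12, 18, 14, 3, 9, 13, 15, 16, 10, 1]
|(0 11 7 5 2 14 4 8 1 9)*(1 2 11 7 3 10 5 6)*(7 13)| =|(0 13 7 6 1 9)(2 14 4 8)(3 10 5 11)| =12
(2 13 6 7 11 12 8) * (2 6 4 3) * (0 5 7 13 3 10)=(0 5 7 11 12 8 6 13 4 10)(2 3)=[5, 1, 3, 2, 10, 7, 13, 11, 6, 9, 0, 12, 8, 4]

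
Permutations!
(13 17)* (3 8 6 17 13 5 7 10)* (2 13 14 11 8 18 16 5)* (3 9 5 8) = (2 13 14 11 3 18 16 8 6 17)(5 7 10 9) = [0, 1, 13, 18, 4, 7, 17, 10, 6, 5, 9, 3, 12, 14, 11, 15, 8, 2, 16]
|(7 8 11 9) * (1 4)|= 4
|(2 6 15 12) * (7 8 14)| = 12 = |(2 6 15 12)(7 8 14)|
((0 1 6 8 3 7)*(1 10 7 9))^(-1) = ((0 10 7)(1 6 8 3 9))^(-1) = (0 7 10)(1 9 3 8 6)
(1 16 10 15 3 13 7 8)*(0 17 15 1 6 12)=(0 17 15 3 13 7 8 6 12)(1 16 10)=[17, 16, 2, 13, 4, 5, 12, 8, 6, 9, 1, 11, 0, 7, 14, 3, 10, 15]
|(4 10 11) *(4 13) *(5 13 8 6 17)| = |(4 10 11 8 6 17 5 13)| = 8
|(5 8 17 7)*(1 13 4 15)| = 4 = |(1 13 4 15)(5 8 17 7)|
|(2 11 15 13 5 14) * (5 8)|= 7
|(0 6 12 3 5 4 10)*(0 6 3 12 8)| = 7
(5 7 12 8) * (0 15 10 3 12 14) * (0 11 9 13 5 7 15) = (3 12 8 7 14 11 9 13 5 15 10) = [0, 1, 2, 12, 4, 15, 6, 14, 7, 13, 3, 9, 8, 5, 11, 10]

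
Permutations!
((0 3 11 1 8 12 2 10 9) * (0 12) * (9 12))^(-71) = ((0 3 11 1 8)(2 10 12))^(-71) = (0 8 1 11 3)(2 10 12)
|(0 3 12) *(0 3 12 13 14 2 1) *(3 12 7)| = |(0 7 3 13 14 2 1)| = 7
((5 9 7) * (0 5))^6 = ((0 5 9 7))^6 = (0 9)(5 7)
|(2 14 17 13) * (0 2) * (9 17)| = 6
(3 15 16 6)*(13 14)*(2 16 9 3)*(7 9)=(2 16 6)(3 15 7 9)(13 14)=[0, 1, 16, 15, 4, 5, 2, 9, 8, 3, 10, 11, 12, 14, 13, 7, 6]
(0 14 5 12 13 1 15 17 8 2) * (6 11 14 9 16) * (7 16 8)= (0 9 8 2)(1 15 17 7 16 6 11 14 5 12 13)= [9, 15, 0, 3, 4, 12, 11, 16, 2, 8, 10, 14, 13, 1, 5, 17, 6, 7]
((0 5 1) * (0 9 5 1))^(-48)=((0 1 9 5))^(-48)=(9)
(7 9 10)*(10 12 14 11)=(7 9 12 14 11 10)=[0, 1, 2, 3, 4, 5, 6, 9, 8, 12, 7, 10, 14, 13, 11]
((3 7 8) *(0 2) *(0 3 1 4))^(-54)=((0 2 3 7 8 1 4))^(-54)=(0 3 8 4 2 7 1)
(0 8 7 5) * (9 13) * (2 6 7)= (0 8 2 6 7 5)(9 13)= [8, 1, 6, 3, 4, 0, 7, 5, 2, 13, 10, 11, 12, 9]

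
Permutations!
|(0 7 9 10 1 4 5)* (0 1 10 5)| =6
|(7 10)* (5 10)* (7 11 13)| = |(5 10 11 13 7)| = 5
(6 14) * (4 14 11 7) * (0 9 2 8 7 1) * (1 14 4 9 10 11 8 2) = [10, 0, 2, 3, 4, 5, 8, 9, 7, 1, 11, 14, 12, 13, 6] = (0 10 11 14 6 8 7 9 1)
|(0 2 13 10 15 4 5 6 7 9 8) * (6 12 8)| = |(0 2 13 10 15 4 5 12 8)(6 7 9)| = 9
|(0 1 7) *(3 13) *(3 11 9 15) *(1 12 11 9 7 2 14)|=|(0 12 11 7)(1 2 14)(3 13 9 15)|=12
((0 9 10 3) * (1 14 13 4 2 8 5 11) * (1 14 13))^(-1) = ((0 9 10 3)(1 13 4 2 8 5 11 14))^(-1) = (0 3 10 9)(1 14 11 5 8 2 4 13)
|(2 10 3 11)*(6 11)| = |(2 10 3 6 11)| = 5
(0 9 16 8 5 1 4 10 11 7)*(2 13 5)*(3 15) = (0 9 16 8 2 13 5 1 4 10 11 7)(3 15) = [9, 4, 13, 15, 10, 1, 6, 0, 2, 16, 11, 7, 12, 5, 14, 3, 8]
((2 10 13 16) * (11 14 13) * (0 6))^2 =((0 6)(2 10 11 14 13 16))^2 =(2 11 13)(10 14 16)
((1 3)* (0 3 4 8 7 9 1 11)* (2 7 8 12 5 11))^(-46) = ((0 3 2 7 9 1 4 12 5 11))^(-46) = (0 9 5 2 4)(1 11 7 12 3)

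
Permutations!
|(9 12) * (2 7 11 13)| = |(2 7 11 13)(9 12)| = 4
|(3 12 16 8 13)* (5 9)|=10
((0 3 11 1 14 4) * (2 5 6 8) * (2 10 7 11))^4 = ((0 3 2 5 6 8 10 7 11 1 14 4))^4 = (0 6 11)(1 3 8)(2 10 14)(4 5 7)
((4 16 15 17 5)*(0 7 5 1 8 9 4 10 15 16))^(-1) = (0 4 9 8 1 17 15 10 5 7)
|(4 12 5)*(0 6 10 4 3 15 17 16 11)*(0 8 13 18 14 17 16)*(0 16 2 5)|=|(0 6 10 4 12)(2 5 3 15)(8 13 18 14 17 16 11)|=140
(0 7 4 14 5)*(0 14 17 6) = [7, 1, 2, 3, 17, 14, 0, 4, 8, 9, 10, 11, 12, 13, 5, 15, 16, 6] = (0 7 4 17 6)(5 14)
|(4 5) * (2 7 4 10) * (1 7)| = 6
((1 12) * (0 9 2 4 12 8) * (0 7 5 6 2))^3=((0 9)(1 8 7 5 6 2 4 12))^3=(0 9)(1 5 4 8 6 12 7 2)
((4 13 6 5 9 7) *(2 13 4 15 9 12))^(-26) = (2 12 5 6 13)(7 15 9)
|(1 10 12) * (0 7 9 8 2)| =|(0 7 9 8 2)(1 10 12)| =15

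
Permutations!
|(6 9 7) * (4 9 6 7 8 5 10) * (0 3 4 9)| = 12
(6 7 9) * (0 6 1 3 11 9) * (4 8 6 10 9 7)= (0 10 9 1 3 11 7)(4 8 6)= [10, 3, 2, 11, 8, 5, 4, 0, 6, 1, 9, 7]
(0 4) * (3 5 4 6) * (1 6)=(0 1 6 3 5 4)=[1, 6, 2, 5, 0, 4, 3]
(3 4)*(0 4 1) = (0 4 3 1) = [4, 0, 2, 1, 3]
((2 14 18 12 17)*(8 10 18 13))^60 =((2 14 13 8 10 18 12 17))^60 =(2 10)(8 17)(12 13)(14 18)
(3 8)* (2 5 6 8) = (2 5 6 8 3) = [0, 1, 5, 2, 4, 6, 8, 7, 3]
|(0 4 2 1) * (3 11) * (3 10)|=|(0 4 2 1)(3 11 10)|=12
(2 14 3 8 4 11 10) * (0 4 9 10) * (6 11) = (0 4 6 11)(2 14 3 8 9 10) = [4, 1, 14, 8, 6, 5, 11, 7, 9, 10, 2, 0, 12, 13, 3]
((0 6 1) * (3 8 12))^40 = (0 6 1)(3 8 12)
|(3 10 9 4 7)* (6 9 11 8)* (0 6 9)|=|(0 6)(3 10 11 8 9 4 7)|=14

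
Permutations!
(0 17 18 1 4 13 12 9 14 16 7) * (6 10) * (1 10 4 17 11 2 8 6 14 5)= (0 11 2 8 6 4 13 12 9 5 1 17 18 10 14 16 7)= [11, 17, 8, 3, 13, 1, 4, 0, 6, 5, 14, 2, 9, 12, 16, 15, 7, 18, 10]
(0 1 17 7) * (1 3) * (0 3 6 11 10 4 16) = (0 6 11 10 4 16)(1 17 7 3) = [6, 17, 2, 1, 16, 5, 11, 3, 8, 9, 4, 10, 12, 13, 14, 15, 0, 7]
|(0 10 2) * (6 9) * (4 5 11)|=6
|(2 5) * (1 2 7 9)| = |(1 2 5 7 9)| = 5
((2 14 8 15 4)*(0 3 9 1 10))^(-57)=(0 1 3 10 9)(2 15 14 4 8)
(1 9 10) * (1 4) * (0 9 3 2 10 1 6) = (0 9 1 3 2 10 4 6) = [9, 3, 10, 2, 6, 5, 0, 7, 8, 1, 4]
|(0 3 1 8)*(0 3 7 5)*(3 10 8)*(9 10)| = |(0 7 5)(1 3)(8 9 10)| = 6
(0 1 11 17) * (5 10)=[1, 11, 2, 3, 4, 10, 6, 7, 8, 9, 5, 17, 12, 13, 14, 15, 16, 0]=(0 1 11 17)(5 10)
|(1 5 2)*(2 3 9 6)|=|(1 5 3 9 6 2)|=6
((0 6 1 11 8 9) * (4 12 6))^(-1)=(0 9 8 11 1 6 12 4)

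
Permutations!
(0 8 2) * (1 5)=(0 8 2)(1 5)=[8, 5, 0, 3, 4, 1, 6, 7, 2]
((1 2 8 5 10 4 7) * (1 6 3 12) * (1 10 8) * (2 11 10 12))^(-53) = ((12)(1 11 10 4 7 6 3 2)(5 8))^(-53) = (12)(1 4 3 11 7 2 10 6)(5 8)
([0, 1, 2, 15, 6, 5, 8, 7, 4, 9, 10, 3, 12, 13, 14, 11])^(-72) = (15)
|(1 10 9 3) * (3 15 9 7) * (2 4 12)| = |(1 10 7 3)(2 4 12)(9 15)| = 12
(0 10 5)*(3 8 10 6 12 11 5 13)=[6, 1, 2, 8, 4, 0, 12, 7, 10, 9, 13, 5, 11, 3]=(0 6 12 11 5)(3 8 10 13)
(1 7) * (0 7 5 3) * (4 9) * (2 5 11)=(0 7 1 11 2 5 3)(4 9)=[7, 11, 5, 0, 9, 3, 6, 1, 8, 4, 10, 2]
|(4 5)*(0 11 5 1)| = 5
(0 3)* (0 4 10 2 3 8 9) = (0 8 9)(2 3 4 10) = [8, 1, 3, 4, 10, 5, 6, 7, 9, 0, 2]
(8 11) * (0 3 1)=(0 3 1)(8 11)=[3, 0, 2, 1, 4, 5, 6, 7, 11, 9, 10, 8]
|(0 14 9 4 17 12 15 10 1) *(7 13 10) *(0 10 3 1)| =12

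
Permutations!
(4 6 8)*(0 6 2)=(0 6 8 4 2)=[6, 1, 0, 3, 2, 5, 8, 7, 4]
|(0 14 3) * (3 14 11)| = 3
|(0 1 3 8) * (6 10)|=4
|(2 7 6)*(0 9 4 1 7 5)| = |(0 9 4 1 7 6 2 5)| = 8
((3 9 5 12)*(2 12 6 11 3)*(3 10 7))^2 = (12)(3 5 11 7 9 6 10)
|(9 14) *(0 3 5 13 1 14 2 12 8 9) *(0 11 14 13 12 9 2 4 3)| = |(1 13)(2 9 4 3 5 12 8)(11 14)| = 14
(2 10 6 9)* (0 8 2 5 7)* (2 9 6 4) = (0 8 9 5 7)(2 10 4) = [8, 1, 10, 3, 2, 7, 6, 0, 9, 5, 4]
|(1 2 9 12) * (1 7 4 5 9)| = 10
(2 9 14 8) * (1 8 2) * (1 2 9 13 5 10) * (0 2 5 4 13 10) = (0 2 10 1 8 5)(4 13)(9 14) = [2, 8, 10, 3, 13, 0, 6, 7, 5, 14, 1, 11, 12, 4, 9]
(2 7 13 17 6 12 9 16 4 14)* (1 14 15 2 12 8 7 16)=(1 14 12 9)(2 16 4 15)(6 8 7 13 17)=[0, 14, 16, 3, 15, 5, 8, 13, 7, 1, 10, 11, 9, 17, 12, 2, 4, 6]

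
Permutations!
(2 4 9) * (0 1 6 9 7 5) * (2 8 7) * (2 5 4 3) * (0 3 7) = (0 1 6 9 8)(2 7 4 5 3) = [1, 6, 7, 2, 5, 3, 9, 4, 0, 8]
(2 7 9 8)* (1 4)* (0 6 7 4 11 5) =(0 6 7 9 8 2 4 1 11 5) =[6, 11, 4, 3, 1, 0, 7, 9, 2, 8, 10, 5]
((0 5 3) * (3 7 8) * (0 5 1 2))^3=((0 1 2)(3 5 7 8))^3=(3 8 7 5)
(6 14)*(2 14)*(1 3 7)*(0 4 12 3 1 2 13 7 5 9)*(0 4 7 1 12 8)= (0 7 2 14 6 13 1 12 3 5 9 4 8)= [7, 12, 14, 5, 8, 9, 13, 2, 0, 4, 10, 11, 3, 1, 6]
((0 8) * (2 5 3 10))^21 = (0 8)(2 5 3 10)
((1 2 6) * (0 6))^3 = (0 2 1 6)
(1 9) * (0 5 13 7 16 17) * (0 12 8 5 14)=(0 14)(1 9)(5 13 7 16 17 12 8)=[14, 9, 2, 3, 4, 13, 6, 16, 5, 1, 10, 11, 8, 7, 0, 15, 17, 12]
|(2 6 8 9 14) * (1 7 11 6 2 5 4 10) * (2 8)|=|(1 7 11 6 2 8 9 14 5 4 10)|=11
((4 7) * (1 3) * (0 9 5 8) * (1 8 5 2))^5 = ((0 9 2 1 3 8)(4 7))^5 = (0 8 3 1 2 9)(4 7)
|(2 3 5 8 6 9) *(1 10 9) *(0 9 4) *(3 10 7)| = |(0 9 2 10 4)(1 7 3 5 8 6)| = 30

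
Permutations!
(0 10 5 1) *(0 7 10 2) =(0 2)(1 7 10 5) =[2, 7, 0, 3, 4, 1, 6, 10, 8, 9, 5]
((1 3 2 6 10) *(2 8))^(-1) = (1 10 6 2 8 3)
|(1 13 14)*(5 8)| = 6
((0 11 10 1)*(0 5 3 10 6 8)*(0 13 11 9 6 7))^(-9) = (0 11 8 9 7 13 6)(1 10 3 5)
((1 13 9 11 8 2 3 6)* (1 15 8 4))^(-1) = ((1 13 9 11 4)(2 3 6 15 8))^(-1) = (1 4 11 9 13)(2 8 15 6 3)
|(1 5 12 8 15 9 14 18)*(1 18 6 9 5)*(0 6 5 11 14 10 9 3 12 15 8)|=|(18)(0 6 3 12)(5 15 11 14)(9 10)|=4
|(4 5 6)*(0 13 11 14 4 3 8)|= 9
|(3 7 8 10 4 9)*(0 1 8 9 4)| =|(0 1 8 10)(3 7 9)| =12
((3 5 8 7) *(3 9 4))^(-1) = (3 4 9 7 8 5) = ((3 5 8 7 9 4))^(-1)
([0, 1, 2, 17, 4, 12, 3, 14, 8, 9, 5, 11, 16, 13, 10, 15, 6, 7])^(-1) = (3 6 16 12 5 10 14 7 17)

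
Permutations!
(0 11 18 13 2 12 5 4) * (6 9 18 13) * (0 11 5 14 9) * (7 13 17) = (0 5 4 11 17 7 13 2 12 14 9 18 6) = [5, 1, 12, 3, 11, 4, 0, 13, 8, 18, 10, 17, 14, 2, 9, 15, 16, 7, 6]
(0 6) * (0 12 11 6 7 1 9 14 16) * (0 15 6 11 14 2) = (0 7 1 9 2)(6 12 14 16 15) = [7, 9, 0, 3, 4, 5, 12, 1, 8, 2, 10, 11, 14, 13, 16, 6, 15]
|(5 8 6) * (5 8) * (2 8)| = 3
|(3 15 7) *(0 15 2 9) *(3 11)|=7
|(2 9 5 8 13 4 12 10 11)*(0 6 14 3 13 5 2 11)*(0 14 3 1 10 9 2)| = 42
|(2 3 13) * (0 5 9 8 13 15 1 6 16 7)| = |(0 5 9 8 13 2 3 15 1 6 16 7)| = 12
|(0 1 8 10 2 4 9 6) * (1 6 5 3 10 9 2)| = 6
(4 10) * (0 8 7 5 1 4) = [8, 4, 2, 3, 10, 1, 6, 5, 7, 9, 0] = (0 8 7 5 1 4 10)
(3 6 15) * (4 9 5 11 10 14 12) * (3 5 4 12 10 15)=(3 6)(4 9)(5 11 15)(10 14)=[0, 1, 2, 6, 9, 11, 3, 7, 8, 4, 14, 15, 12, 13, 10, 5]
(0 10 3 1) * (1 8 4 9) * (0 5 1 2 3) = (0 10)(1 5)(2 3 8 4 9) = [10, 5, 3, 8, 9, 1, 6, 7, 4, 2, 0]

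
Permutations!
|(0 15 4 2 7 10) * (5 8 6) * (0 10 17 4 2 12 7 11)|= |(0 15 2 11)(4 12 7 17)(5 8 6)|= 12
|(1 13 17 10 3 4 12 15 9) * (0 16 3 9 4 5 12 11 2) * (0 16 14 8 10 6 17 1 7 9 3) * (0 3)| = |(0 14 8 10)(1 13)(2 16 3 5 12 15 4 11)(6 17)(7 9)| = 8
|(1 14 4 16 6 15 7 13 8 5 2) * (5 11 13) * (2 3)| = 30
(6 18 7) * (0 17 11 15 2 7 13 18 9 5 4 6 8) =(0 17 11 15 2 7 8)(4 6 9 5)(13 18) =[17, 1, 7, 3, 6, 4, 9, 8, 0, 5, 10, 15, 12, 18, 14, 2, 16, 11, 13]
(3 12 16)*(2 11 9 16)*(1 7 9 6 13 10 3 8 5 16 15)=(1 7 9 15)(2 11 6 13 10 3 12)(5 16 8)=[0, 7, 11, 12, 4, 16, 13, 9, 5, 15, 3, 6, 2, 10, 14, 1, 8]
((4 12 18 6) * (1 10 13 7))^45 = (1 10 13 7)(4 12 18 6)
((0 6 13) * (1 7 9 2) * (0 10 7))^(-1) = ((0 6 13 10 7 9 2 1))^(-1) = (0 1 2 9 7 10 13 6)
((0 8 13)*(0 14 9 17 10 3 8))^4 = ((3 8 13 14 9 17 10))^4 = (3 9 8 17 13 10 14)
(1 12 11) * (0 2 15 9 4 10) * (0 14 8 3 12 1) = [2, 1, 15, 12, 10, 5, 6, 7, 3, 4, 14, 0, 11, 13, 8, 9] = (0 2 15 9 4 10 14 8 3 12 11)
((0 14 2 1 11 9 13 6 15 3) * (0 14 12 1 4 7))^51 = ((0 12 1 11 9 13 6 15 3 14 2 4 7))^51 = (0 7 4 2 14 3 15 6 13 9 11 1 12)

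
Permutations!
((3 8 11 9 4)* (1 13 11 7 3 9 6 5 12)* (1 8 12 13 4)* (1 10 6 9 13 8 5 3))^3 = ((1 4 13 11 9 10 6 3 12 5 8 7))^3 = (1 11 6 5)(3 8 4 9)(7 13 10 12)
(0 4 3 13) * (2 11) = (0 4 3 13)(2 11) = [4, 1, 11, 13, 3, 5, 6, 7, 8, 9, 10, 2, 12, 0]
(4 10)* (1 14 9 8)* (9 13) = (1 14 13 9 8)(4 10) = [0, 14, 2, 3, 10, 5, 6, 7, 1, 8, 4, 11, 12, 9, 13]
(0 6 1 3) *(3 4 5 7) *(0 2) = (0 6 1 4 5 7 3 2) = [6, 4, 0, 2, 5, 7, 1, 3]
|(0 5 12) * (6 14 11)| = |(0 5 12)(6 14 11)| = 3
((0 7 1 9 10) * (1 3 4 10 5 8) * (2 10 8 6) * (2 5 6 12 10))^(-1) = (0 10 12 5 6 9 1 8 4 3 7)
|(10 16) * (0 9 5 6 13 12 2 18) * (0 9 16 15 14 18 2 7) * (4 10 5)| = |(0 16 5 6 13 12 7)(4 10 15 14 18 9)| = 42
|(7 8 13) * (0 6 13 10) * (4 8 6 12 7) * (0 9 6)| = |(0 12 7)(4 8 10 9 6 13)| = 6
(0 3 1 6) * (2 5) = (0 3 1 6)(2 5) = [3, 6, 5, 1, 4, 2, 0]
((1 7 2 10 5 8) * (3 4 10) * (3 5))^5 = (3 10 4)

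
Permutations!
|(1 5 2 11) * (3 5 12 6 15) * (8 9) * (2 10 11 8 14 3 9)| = |(1 12 6 15 9 14 3 5 10 11)(2 8)| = 10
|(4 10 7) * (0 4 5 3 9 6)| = |(0 4 10 7 5 3 9 6)| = 8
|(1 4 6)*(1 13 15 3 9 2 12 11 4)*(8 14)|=|(2 12 11 4 6 13 15 3 9)(8 14)|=18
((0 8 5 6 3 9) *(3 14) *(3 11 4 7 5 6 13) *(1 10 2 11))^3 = (0 14 2 7 3 8 1 11 5 9 6 10 4 13)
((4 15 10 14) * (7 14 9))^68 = ((4 15 10 9 7 14))^68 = (4 10 7)(9 14 15)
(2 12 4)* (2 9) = (2 12 4 9) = [0, 1, 12, 3, 9, 5, 6, 7, 8, 2, 10, 11, 4]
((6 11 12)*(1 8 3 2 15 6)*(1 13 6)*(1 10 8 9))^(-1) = (1 9)(2 3 8 10 15)(6 13 12 11) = ((1 9)(2 15 10 8 3)(6 11 12 13))^(-1)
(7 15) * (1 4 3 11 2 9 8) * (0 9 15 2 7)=(0 9 8 1 4 3 11 7 2 15)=[9, 4, 15, 11, 3, 5, 6, 2, 1, 8, 10, 7, 12, 13, 14, 0]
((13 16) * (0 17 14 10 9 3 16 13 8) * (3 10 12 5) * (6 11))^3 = (0 12 16 17 5 8 14 3)(6 11)(9 10)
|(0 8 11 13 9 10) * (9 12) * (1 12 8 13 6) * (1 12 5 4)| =24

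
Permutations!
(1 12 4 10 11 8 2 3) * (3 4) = [0, 12, 4, 1, 10, 5, 6, 7, 2, 9, 11, 8, 3] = (1 12 3)(2 4 10 11 8)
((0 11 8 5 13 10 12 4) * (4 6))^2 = (0 8 13 12 4 11 5 10 6)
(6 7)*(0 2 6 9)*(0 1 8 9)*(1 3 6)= (0 2 1 8 9 3 6 7)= [2, 8, 1, 6, 4, 5, 7, 0, 9, 3]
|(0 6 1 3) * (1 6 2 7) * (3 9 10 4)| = |(0 2 7 1 9 10 4 3)| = 8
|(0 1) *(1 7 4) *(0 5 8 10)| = 7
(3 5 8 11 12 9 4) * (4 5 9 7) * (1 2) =[0, 2, 1, 9, 3, 8, 6, 4, 11, 5, 10, 12, 7] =(1 2)(3 9 5 8 11 12 7 4)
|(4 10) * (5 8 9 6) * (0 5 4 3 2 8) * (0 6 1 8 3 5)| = 12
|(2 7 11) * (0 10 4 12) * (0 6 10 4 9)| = 6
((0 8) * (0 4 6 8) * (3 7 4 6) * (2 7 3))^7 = ((2 7 4)(6 8))^7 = (2 7 4)(6 8)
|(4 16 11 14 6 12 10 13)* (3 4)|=9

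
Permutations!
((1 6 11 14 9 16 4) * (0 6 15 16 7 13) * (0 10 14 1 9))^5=((0 6 11 1 15 16 4 9 7 13 10 14))^5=(0 16 10 1 7 6 4 14 15 13 11 9)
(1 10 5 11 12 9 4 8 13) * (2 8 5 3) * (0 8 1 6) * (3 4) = (0 8 13 6)(1 10 4 5 11 12 9 3 2) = [8, 10, 1, 2, 5, 11, 0, 7, 13, 3, 4, 12, 9, 6]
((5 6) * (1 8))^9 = ((1 8)(5 6))^9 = (1 8)(5 6)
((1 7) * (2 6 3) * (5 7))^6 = ((1 5 7)(2 6 3))^6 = (7)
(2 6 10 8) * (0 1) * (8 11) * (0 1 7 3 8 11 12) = [7, 1, 6, 8, 4, 5, 10, 3, 2, 9, 12, 11, 0] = (0 7 3 8 2 6 10 12)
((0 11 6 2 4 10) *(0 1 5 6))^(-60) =((0 11)(1 5 6 2 4 10))^(-60) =(11)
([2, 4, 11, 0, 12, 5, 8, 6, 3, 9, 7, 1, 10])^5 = (0 12 3 4 8 1 6 11 7 2 10)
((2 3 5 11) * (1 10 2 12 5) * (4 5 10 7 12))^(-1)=((1 7 12 10 2 3)(4 5 11))^(-1)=(1 3 2 10 12 7)(4 11 5)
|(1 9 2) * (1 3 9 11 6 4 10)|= |(1 11 6 4 10)(2 3 9)|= 15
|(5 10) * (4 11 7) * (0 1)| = 6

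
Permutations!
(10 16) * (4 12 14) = (4 12 14)(10 16) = [0, 1, 2, 3, 12, 5, 6, 7, 8, 9, 16, 11, 14, 13, 4, 15, 10]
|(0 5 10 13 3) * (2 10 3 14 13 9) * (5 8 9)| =14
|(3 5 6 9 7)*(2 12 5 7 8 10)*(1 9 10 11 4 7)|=35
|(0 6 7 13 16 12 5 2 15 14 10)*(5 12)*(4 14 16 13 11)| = |(0 6 7 11 4 14 10)(2 15 16 5)| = 28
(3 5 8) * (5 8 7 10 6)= [0, 1, 2, 8, 4, 7, 5, 10, 3, 9, 6]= (3 8)(5 7 10 6)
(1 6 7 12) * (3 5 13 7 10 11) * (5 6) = (1 5 13 7 12)(3 6 10 11) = [0, 5, 2, 6, 4, 13, 10, 12, 8, 9, 11, 3, 1, 7]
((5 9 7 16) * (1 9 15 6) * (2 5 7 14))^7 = (7 16)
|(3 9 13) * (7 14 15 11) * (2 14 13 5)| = |(2 14 15 11 7 13 3 9 5)| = 9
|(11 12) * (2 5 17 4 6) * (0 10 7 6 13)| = 18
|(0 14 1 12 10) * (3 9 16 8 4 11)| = |(0 14 1 12 10)(3 9 16 8 4 11)| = 30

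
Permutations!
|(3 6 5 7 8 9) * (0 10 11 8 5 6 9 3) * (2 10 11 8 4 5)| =|(0 11 4 5 7 2 10 8 3 9)| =10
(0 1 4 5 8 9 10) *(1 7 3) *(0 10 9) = (10)(0 7 3 1 4 5 8) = [7, 4, 2, 1, 5, 8, 6, 3, 0, 9, 10]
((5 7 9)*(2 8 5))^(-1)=(2 9 7 5 8)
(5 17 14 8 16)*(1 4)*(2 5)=[0, 4, 5, 3, 1, 17, 6, 7, 16, 9, 10, 11, 12, 13, 8, 15, 2, 14]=(1 4)(2 5 17 14 8 16)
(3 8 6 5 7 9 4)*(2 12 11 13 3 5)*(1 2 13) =(1 2 12 11)(3 8 6 13)(4 5 7 9) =[0, 2, 12, 8, 5, 7, 13, 9, 6, 4, 10, 1, 11, 3]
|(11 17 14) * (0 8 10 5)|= 12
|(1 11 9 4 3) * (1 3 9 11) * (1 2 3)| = 6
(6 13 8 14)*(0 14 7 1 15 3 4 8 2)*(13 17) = (0 14 6 17 13 2)(1 15 3 4 8 7) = [14, 15, 0, 4, 8, 5, 17, 1, 7, 9, 10, 11, 12, 2, 6, 3, 16, 13]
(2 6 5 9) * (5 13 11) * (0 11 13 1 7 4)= (13)(0 11 5 9 2 6 1 7 4)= [11, 7, 6, 3, 0, 9, 1, 4, 8, 2, 10, 5, 12, 13]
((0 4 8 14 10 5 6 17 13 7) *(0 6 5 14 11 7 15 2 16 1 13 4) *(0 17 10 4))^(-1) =(0 17)(1 16 2 15 13)(4 14 10 6 7 11 8)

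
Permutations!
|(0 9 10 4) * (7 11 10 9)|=5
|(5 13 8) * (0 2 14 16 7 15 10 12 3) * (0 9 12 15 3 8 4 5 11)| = 30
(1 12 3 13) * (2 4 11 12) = (1 2 4 11 12 3 13) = [0, 2, 4, 13, 11, 5, 6, 7, 8, 9, 10, 12, 3, 1]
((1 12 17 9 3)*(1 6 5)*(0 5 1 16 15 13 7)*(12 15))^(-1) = ((0 5 16 12 17 9 3 6 1 15 13 7))^(-1) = (0 7 13 15 1 6 3 9 17 12 16 5)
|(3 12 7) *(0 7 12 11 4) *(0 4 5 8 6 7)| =|(12)(3 11 5 8 6 7)| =6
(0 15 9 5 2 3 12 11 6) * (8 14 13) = (0 15 9 5 2 3 12 11 6)(8 14 13) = [15, 1, 3, 12, 4, 2, 0, 7, 14, 5, 10, 6, 11, 8, 13, 9]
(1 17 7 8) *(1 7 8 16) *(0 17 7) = (0 17 8)(1 7 16) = [17, 7, 2, 3, 4, 5, 6, 16, 0, 9, 10, 11, 12, 13, 14, 15, 1, 8]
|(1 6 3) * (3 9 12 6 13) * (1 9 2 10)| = 8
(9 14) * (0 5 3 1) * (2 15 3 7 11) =(0 5 7 11 2 15 3 1)(9 14) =[5, 0, 15, 1, 4, 7, 6, 11, 8, 14, 10, 2, 12, 13, 9, 3]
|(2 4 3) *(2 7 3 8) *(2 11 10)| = 10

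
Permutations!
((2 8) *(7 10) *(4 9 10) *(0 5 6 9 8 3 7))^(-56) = (0 10 9 6 5)(2 8 4 7 3)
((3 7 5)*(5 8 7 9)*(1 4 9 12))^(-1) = ((1 4 9 5 3 12)(7 8))^(-1) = (1 12 3 5 9 4)(7 8)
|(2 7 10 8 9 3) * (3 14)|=|(2 7 10 8 9 14 3)|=7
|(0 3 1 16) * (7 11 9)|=|(0 3 1 16)(7 11 9)|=12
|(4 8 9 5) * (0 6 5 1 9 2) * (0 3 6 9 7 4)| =|(0 9 1 7 4 8 2 3 6 5)| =10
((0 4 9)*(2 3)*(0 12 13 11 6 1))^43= (0 12 6 4 13 1 9 11)(2 3)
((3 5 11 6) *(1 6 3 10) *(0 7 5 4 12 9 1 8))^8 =(0 1 3)(4 7 6)(5 10 12)(8 9 11)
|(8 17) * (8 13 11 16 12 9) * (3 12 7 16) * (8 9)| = |(3 12 8 17 13 11)(7 16)| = 6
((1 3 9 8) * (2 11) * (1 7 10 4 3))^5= (2 11)(3 4 10 7 8 9)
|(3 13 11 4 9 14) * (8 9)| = |(3 13 11 4 8 9 14)| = 7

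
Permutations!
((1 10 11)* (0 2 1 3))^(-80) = ((0 2 1 10 11 3))^(-80) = (0 11 1)(2 3 10)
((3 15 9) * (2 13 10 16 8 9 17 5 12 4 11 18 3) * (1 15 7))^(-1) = (1 7 3 18 11 4 12 5 17 15)(2 9 8 16 10 13)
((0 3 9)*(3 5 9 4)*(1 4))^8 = (0 9 5)(1 3 4)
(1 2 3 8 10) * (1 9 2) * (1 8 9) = (1 8 10)(2 3 9) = [0, 8, 3, 9, 4, 5, 6, 7, 10, 2, 1]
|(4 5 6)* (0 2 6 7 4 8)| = |(0 2 6 8)(4 5 7)| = 12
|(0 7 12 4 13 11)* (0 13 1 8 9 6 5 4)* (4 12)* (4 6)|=20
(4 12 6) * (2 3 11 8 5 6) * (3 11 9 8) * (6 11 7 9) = (2 7 9 8 5 11 3 6 4 12) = [0, 1, 7, 6, 12, 11, 4, 9, 5, 8, 10, 3, 2]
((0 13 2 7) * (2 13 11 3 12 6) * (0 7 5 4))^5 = ((13)(0 11 3 12 6 2 5 4))^5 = (13)(0 2 3 4 6 11 5 12)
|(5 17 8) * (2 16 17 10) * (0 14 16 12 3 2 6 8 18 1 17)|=|(0 14 16)(1 17 18)(2 12 3)(5 10 6 8)|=12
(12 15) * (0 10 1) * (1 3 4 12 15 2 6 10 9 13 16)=(0 9 13 16 1)(2 6 10 3 4 12)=[9, 0, 6, 4, 12, 5, 10, 7, 8, 13, 3, 11, 2, 16, 14, 15, 1]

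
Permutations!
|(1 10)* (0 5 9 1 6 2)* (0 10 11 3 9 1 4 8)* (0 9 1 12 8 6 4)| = 60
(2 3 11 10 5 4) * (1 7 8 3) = (1 7 8 3 11 10 5 4 2) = [0, 7, 1, 11, 2, 4, 6, 8, 3, 9, 5, 10]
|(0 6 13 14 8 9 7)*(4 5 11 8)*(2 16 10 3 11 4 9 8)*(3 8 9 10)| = |(0 6 13 14 10 8 9 7)(2 16 3 11)(4 5)| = 8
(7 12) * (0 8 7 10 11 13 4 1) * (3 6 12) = (0 8 7 3 6 12 10 11 13 4 1) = [8, 0, 2, 6, 1, 5, 12, 3, 7, 9, 11, 13, 10, 4]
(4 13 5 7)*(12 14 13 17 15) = [0, 1, 2, 3, 17, 7, 6, 4, 8, 9, 10, 11, 14, 5, 13, 12, 16, 15] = (4 17 15 12 14 13 5 7)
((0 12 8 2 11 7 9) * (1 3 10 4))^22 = (0 12 8 2 11 7 9)(1 10)(3 4)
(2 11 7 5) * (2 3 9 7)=(2 11)(3 9 7 5)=[0, 1, 11, 9, 4, 3, 6, 5, 8, 7, 10, 2]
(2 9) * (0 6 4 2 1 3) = (0 6 4 2 9 1 3) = [6, 3, 9, 0, 2, 5, 4, 7, 8, 1]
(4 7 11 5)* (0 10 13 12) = [10, 1, 2, 3, 7, 4, 6, 11, 8, 9, 13, 5, 0, 12] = (0 10 13 12)(4 7 11 5)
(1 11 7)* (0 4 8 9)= (0 4 8 9)(1 11 7)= [4, 11, 2, 3, 8, 5, 6, 1, 9, 0, 10, 7]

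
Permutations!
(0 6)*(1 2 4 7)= [6, 2, 4, 3, 7, 5, 0, 1]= (0 6)(1 2 4 7)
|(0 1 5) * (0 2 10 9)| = |(0 1 5 2 10 9)| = 6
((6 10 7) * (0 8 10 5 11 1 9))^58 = ((0 8 10 7 6 5 11 1 9))^58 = (0 6 9 7 1 10 11 8 5)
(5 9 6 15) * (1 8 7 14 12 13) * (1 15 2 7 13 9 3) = (1 8 13 15 5 3)(2 7 14 12 9 6) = [0, 8, 7, 1, 4, 3, 2, 14, 13, 6, 10, 11, 9, 15, 12, 5]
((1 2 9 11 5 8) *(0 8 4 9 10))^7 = (0 1 10 8 2)(4 5 11 9) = ((0 8 1 2 10)(4 9 11 5))^7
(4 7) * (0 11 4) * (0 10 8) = (0 11 4 7 10 8) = [11, 1, 2, 3, 7, 5, 6, 10, 0, 9, 8, 4]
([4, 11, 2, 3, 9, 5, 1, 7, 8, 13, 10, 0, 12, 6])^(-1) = [11, 6, 2, 3, 0, 5, 13, 7, 8, 4, 10, 1, 12, 9]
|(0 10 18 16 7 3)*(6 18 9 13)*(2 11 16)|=11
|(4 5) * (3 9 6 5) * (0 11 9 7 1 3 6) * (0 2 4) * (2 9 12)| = 21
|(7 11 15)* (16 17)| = |(7 11 15)(16 17)| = 6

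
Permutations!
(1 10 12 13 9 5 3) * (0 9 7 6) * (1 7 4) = [9, 10, 2, 7, 1, 3, 0, 6, 8, 5, 12, 11, 13, 4] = (0 9 5 3 7 6)(1 10 12 13 4)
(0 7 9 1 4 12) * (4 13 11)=[7, 13, 2, 3, 12, 5, 6, 9, 8, 1, 10, 4, 0, 11]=(0 7 9 1 13 11 4 12)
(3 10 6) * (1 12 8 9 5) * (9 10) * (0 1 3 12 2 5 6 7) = (0 1 2 5 3 9 6 12 8 10 7) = [1, 2, 5, 9, 4, 3, 12, 0, 10, 6, 7, 11, 8]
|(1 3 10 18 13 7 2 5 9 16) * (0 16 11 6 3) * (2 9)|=24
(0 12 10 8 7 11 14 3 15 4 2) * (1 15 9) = (0 12 10 8 7 11 14 3 9 1 15 4 2) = [12, 15, 0, 9, 2, 5, 6, 11, 7, 1, 8, 14, 10, 13, 3, 4]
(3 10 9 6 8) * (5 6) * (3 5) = (3 10 9)(5 6 8) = [0, 1, 2, 10, 4, 6, 8, 7, 5, 3, 9]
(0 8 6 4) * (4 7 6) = (0 8 4)(6 7) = [8, 1, 2, 3, 0, 5, 7, 6, 4]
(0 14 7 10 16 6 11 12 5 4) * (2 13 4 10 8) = (0 14 7 8 2 13 4)(5 10 16 6 11 12) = [14, 1, 13, 3, 0, 10, 11, 8, 2, 9, 16, 12, 5, 4, 7, 15, 6]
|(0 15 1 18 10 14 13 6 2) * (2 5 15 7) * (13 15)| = 15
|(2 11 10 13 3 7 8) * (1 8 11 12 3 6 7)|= 5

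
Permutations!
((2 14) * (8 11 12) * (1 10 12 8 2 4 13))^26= (1 4 2 10 13 14 12)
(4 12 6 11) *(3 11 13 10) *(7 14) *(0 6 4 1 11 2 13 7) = (0 6 7 14)(1 11)(2 13 10 3)(4 12) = [6, 11, 13, 2, 12, 5, 7, 14, 8, 9, 3, 1, 4, 10, 0]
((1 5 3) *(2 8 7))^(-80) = (1 5 3)(2 8 7)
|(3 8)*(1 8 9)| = |(1 8 3 9)| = 4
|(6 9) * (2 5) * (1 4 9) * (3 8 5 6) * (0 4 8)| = 20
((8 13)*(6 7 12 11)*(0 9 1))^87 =(6 11 12 7)(8 13) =((0 9 1)(6 7 12 11)(8 13))^87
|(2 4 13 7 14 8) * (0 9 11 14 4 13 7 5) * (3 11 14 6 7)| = |(0 9 14 8 2 13 5)(3 11 6 7 4)| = 35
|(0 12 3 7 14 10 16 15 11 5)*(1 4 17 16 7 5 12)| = |(0 1 4 17 16 15 11 12 3 5)(7 14 10)| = 30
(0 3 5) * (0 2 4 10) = (0 3 5 2 4 10) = [3, 1, 4, 5, 10, 2, 6, 7, 8, 9, 0]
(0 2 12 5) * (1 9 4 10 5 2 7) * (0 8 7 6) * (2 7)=(0 6)(1 9 4 10 5 8 2 12 7)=[6, 9, 12, 3, 10, 8, 0, 1, 2, 4, 5, 11, 7]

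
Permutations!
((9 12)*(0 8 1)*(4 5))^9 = (4 5)(9 12)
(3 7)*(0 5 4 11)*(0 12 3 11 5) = (3 7 11 12)(4 5) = [0, 1, 2, 7, 5, 4, 6, 11, 8, 9, 10, 12, 3]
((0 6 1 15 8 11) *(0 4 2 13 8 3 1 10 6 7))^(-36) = (15)(2 4 11 8 13)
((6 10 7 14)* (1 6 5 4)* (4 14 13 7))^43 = (1 4 10 6)(5 14)(7 13) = ((1 6 10 4)(5 14)(7 13))^43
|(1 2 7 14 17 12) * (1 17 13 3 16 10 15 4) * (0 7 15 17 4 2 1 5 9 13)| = 18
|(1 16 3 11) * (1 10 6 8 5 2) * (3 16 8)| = |(16)(1 8 5 2)(3 11 10 6)| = 4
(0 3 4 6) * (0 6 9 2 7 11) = (0 3 4 9 2 7 11) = [3, 1, 7, 4, 9, 5, 6, 11, 8, 2, 10, 0]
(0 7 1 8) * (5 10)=[7, 8, 2, 3, 4, 10, 6, 1, 0, 9, 5]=(0 7 1 8)(5 10)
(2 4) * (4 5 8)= (2 5 8 4)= [0, 1, 5, 3, 2, 8, 6, 7, 4]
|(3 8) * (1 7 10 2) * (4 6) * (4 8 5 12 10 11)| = 11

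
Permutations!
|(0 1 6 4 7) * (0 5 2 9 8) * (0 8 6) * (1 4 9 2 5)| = 4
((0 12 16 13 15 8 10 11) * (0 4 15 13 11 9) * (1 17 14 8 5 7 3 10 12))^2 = (0 17 8 16 4 5 3 9 1 14 12 11 15 7 10)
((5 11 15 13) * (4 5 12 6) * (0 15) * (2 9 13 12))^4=((0 15 12 6 4 5 11)(2 9 13))^4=(0 4 15 5 12 11 6)(2 9 13)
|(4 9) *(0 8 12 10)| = |(0 8 12 10)(4 9)| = 4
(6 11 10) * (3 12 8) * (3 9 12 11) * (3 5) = (3 11 10 6 5)(8 9 12) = [0, 1, 2, 11, 4, 3, 5, 7, 9, 12, 6, 10, 8]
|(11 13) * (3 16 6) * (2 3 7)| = |(2 3 16 6 7)(11 13)| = 10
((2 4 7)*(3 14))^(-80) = (14)(2 4 7)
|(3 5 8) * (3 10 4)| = |(3 5 8 10 4)| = 5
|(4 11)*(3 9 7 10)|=|(3 9 7 10)(4 11)|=4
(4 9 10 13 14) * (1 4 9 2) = [0, 4, 1, 3, 2, 5, 6, 7, 8, 10, 13, 11, 12, 14, 9] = (1 4 2)(9 10 13 14)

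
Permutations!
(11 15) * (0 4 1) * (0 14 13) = (0 4 1 14 13)(11 15) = [4, 14, 2, 3, 1, 5, 6, 7, 8, 9, 10, 15, 12, 0, 13, 11]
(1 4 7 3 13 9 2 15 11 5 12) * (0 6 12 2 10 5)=(0 6 12 1 4 7 3 13 9 10 5 2 15 11)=[6, 4, 15, 13, 7, 2, 12, 3, 8, 10, 5, 0, 1, 9, 14, 11]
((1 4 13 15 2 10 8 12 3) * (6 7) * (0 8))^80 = ((0 8 12 3 1 4 13 15 2 10)(6 7))^80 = (15)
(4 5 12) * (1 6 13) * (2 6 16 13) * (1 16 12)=(1 12 4 5)(2 6)(13 16)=[0, 12, 6, 3, 5, 1, 2, 7, 8, 9, 10, 11, 4, 16, 14, 15, 13]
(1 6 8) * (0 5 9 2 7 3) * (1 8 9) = (0 5 1 6 9 2 7 3) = [5, 6, 7, 0, 4, 1, 9, 3, 8, 2]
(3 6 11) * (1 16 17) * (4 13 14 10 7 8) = (1 16 17)(3 6 11)(4 13 14 10 7 8) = [0, 16, 2, 6, 13, 5, 11, 8, 4, 9, 7, 3, 12, 14, 10, 15, 17, 1]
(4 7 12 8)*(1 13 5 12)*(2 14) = [0, 13, 14, 3, 7, 12, 6, 1, 4, 9, 10, 11, 8, 5, 2] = (1 13 5 12 8 4 7)(2 14)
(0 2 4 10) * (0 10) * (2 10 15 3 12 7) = (0 10 15 3 12 7 2 4) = [10, 1, 4, 12, 0, 5, 6, 2, 8, 9, 15, 11, 7, 13, 14, 3]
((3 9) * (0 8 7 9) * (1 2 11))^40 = ((0 8 7 9 3)(1 2 11))^40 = (1 2 11)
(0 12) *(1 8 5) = (0 12)(1 8 5) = [12, 8, 2, 3, 4, 1, 6, 7, 5, 9, 10, 11, 0]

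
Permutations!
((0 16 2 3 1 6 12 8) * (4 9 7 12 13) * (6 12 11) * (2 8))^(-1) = ((0 16 8)(1 12 2 3)(4 9 7 11 6 13))^(-1) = (0 8 16)(1 3 2 12)(4 13 6 11 7 9)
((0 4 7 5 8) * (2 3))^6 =(0 4 7 5 8)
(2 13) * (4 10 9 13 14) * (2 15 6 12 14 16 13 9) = (2 16 13 15 6 12 14 4 10) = [0, 1, 16, 3, 10, 5, 12, 7, 8, 9, 2, 11, 14, 15, 4, 6, 13]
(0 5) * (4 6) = (0 5)(4 6) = [5, 1, 2, 3, 6, 0, 4]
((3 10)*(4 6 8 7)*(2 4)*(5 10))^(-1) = ((2 4 6 8 7)(3 5 10))^(-1) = (2 7 8 6 4)(3 10 5)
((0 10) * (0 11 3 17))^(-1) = (0 17 3 11 10)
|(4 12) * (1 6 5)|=6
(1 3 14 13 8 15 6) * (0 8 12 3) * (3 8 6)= (0 6 1)(3 14 13 12 8 15)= [6, 0, 2, 14, 4, 5, 1, 7, 15, 9, 10, 11, 8, 12, 13, 3]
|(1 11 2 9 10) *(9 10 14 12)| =12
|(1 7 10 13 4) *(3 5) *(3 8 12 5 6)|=|(1 7 10 13 4)(3 6)(5 8 12)|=30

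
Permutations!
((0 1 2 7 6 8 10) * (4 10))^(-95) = (0 1 2 7 6 8 4 10)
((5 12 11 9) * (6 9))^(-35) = ((5 12 11 6 9))^(-35) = (12)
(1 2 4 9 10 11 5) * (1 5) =[0, 2, 4, 3, 9, 5, 6, 7, 8, 10, 11, 1] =(1 2 4 9 10 11)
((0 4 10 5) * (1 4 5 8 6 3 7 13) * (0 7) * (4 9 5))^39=((0 4 10 8 6 3)(1 9 5 7 13))^39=(0 8)(1 13 7 5 9)(3 10)(4 6)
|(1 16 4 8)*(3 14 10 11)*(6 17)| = 4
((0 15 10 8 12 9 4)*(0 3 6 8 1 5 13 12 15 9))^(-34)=(0 4 6 15 1 13)(3 8 10 5 12 9)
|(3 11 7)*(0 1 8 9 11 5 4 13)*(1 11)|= |(0 11 7 3 5 4 13)(1 8 9)|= 21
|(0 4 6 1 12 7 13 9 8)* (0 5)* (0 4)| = 9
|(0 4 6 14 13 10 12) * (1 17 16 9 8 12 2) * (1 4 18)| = |(0 18 1 17 16 9 8 12)(2 4 6 14 13 10)| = 24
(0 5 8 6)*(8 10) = [5, 1, 2, 3, 4, 10, 0, 7, 6, 9, 8] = (0 5 10 8 6)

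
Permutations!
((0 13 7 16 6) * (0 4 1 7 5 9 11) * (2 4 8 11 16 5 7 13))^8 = (0 16 13)(1 11 9)(2 6 7)(4 8 5)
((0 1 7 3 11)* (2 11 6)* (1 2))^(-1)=(0 11 2)(1 6 3 7)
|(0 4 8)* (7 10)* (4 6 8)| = 6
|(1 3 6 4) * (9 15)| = |(1 3 6 4)(9 15)| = 4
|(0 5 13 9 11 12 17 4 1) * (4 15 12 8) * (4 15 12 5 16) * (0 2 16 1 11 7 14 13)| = |(0 1 2 16 4 11 8 15 5)(7 14 13 9)(12 17)| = 36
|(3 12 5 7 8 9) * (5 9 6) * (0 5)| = |(0 5 7 8 6)(3 12 9)| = 15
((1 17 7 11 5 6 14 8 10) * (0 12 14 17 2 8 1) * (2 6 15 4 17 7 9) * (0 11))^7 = ((0 12 14 1 6 7)(2 8 10 11 5 15 4 17 9))^7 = (0 12 14 1 6 7)(2 17 15 11 8 9 4 5 10)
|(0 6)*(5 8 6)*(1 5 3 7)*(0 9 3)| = 7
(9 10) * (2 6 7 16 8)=(2 6 7 16 8)(9 10)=[0, 1, 6, 3, 4, 5, 7, 16, 2, 10, 9, 11, 12, 13, 14, 15, 8]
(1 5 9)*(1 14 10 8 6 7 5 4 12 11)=(1 4 12 11)(5 9 14 10 8 6 7)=[0, 4, 2, 3, 12, 9, 7, 5, 6, 14, 8, 1, 11, 13, 10]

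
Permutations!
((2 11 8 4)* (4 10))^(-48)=(2 8 4 11 10)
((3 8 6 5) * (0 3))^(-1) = (0 5 6 8 3) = ((0 3 8 6 5))^(-1)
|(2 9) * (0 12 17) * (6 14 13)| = |(0 12 17)(2 9)(6 14 13)| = 6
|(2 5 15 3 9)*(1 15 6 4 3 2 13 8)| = 10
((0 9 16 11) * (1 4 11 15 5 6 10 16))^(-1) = (0 11 4 1 9)(5 15 16 10 6)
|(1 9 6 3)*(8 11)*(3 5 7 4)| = 14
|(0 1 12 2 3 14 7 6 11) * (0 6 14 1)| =4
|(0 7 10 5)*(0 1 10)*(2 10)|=|(0 7)(1 2 10 5)|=4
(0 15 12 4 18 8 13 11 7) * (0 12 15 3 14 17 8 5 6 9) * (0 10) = (0 3 14 17 8 13 11 7 12 4 18 5 6 9 10) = [3, 1, 2, 14, 18, 6, 9, 12, 13, 10, 0, 7, 4, 11, 17, 15, 16, 8, 5]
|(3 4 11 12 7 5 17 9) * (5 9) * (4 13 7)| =12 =|(3 13 7 9)(4 11 12)(5 17)|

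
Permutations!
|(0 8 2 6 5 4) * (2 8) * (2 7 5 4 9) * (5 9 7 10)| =|(0 10 5 7 9 2 6 4)| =8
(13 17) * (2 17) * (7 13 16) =(2 17 16 7 13) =[0, 1, 17, 3, 4, 5, 6, 13, 8, 9, 10, 11, 12, 2, 14, 15, 7, 16]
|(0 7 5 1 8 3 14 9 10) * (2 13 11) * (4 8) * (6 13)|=20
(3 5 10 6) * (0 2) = (0 2)(3 5 10 6) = [2, 1, 0, 5, 4, 10, 3, 7, 8, 9, 6]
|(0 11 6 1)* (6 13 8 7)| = 7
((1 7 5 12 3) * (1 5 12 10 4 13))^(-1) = (1 13 4 10 5 3 12 7) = ((1 7 12 3 5 10 4 13))^(-1)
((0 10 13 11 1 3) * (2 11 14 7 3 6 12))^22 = (0 7 13)(1 12 11 6 2)(3 14 10)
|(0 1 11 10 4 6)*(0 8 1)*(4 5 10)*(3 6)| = 6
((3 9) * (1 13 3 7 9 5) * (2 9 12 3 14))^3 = (1 2 12)(3 13 9)(5 14 7)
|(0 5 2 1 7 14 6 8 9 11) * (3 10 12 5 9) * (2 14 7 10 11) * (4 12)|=|(0 9 2 1 10 4 12 5 14 6 8 3 11)|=13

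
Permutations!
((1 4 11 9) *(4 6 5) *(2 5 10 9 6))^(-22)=((1 2 5 4 11 6 10 9))^(-22)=(1 5 11 10)(2 4 6 9)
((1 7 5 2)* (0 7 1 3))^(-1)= (0 3 2 5 7)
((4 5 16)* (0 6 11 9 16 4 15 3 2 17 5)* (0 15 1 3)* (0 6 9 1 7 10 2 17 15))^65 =((0 9 16 7 10 2 15 6 11 1 3 17 5 4))^65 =(0 1 10 4 11 7 5 6 16 17 15 9 3 2)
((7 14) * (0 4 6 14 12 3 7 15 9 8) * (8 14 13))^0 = (15) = ((0 4 6 13 8)(3 7 12)(9 14 15))^0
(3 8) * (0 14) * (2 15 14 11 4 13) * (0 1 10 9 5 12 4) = [11, 10, 15, 8, 13, 12, 6, 7, 3, 5, 9, 0, 4, 2, 1, 14] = (0 11)(1 10 9 5 12 4 13 2 15 14)(3 8)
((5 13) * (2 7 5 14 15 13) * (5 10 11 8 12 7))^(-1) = (2 5)(7 12 8 11 10)(13 15 14)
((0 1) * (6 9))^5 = ((0 1)(6 9))^5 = (0 1)(6 9)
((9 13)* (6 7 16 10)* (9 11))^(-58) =(6 16)(7 10)(9 11 13) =((6 7 16 10)(9 13 11))^(-58)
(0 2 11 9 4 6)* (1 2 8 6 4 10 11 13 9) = [8, 2, 13, 3, 4, 5, 0, 7, 6, 10, 11, 1, 12, 9] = (0 8 6)(1 2 13 9 10 11)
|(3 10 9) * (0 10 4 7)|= 6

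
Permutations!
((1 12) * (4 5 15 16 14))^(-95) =(16)(1 12)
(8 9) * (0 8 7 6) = (0 8 9 7 6) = [8, 1, 2, 3, 4, 5, 0, 6, 9, 7]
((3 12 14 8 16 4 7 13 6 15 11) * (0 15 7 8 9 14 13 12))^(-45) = (16)(0 3 11 15)(6 13 12 7)(9 14)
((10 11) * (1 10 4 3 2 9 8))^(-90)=((1 10 11 4 3 2 9 8))^(-90)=(1 9 3 11)(2 4 10 8)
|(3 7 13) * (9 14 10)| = 3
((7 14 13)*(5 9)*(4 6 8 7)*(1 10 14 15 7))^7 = ((1 10 14 13 4 6 8)(5 9)(7 15))^7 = (5 9)(7 15)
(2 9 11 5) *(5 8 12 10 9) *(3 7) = [0, 1, 5, 7, 4, 2, 6, 3, 12, 11, 9, 8, 10] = (2 5)(3 7)(8 12 10 9 11)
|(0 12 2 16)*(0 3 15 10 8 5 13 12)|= 9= |(2 16 3 15 10 8 5 13 12)|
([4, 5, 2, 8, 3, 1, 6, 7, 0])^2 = [3, 1, 2, 0, 8, 5, 6, 7, 4]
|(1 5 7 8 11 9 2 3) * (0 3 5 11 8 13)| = 9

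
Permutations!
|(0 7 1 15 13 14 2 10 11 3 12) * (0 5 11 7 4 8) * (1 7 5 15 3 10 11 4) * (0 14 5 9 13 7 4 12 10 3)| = |(0 1)(2 11 3 10 9 13 5 12 15 7 4 8 14)| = 26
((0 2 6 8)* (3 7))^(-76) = ((0 2 6 8)(3 7))^(-76) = (8)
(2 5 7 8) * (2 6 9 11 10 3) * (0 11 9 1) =[11, 0, 5, 2, 4, 7, 1, 8, 6, 9, 3, 10] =(0 11 10 3 2 5 7 8 6 1)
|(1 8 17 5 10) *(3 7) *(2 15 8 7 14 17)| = 21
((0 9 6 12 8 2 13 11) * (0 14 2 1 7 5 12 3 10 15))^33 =((0 9 6 3 10 15)(1 7 5 12 8)(2 13 11 14))^33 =(0 3)(1 12 7 8 5)(2 13 11 14)(6 15)(9 10)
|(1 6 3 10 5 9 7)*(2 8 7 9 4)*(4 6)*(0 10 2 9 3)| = |(0 10 5 6)(1 4 9 3 2 8 7)| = 28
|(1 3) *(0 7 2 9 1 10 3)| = |(0 7 2 9 1)(3 10)| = 10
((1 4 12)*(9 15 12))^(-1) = (1 12 15 9 4)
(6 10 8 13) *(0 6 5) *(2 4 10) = (0 6 2 4 10 8 13 5) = [6, 1, 4, 3, 10, 0, 2, 7, 13, 9, 8, 11, 12, 5]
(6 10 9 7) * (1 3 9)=[0, 3, 2, 9, 4, 5, 10, 6, 8, 7, 1]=(1 3 9 7 6 10)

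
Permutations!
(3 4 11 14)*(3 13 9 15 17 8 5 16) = (3 4 11 14 13 9 15 17 8 5 16) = [0, 1, 2, 4, 11, 16, 6, 7, 5, 15, 10, 14, 12, 9, 13, 17, 3, 8]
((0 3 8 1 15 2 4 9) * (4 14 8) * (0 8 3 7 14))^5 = (0 9)(1 14)(2 4)(3 15)(7 8)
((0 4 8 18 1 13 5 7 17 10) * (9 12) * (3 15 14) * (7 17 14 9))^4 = ((0 4 8 18 1 13 5 17 10)(3 15 9 12 7 14))^4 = (0 1 10 18 17 8 5 4 13)(3 7 9)(12 15 14)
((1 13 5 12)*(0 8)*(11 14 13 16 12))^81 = (16)(0 8)(5 11 14 13)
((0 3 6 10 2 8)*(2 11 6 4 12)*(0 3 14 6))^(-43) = ((0 14 6 10 11)(2 8 3 4 12))^(-43) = (0 6 11 14 10)(2 3 12 8 4)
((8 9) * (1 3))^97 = (1 3)(8 9)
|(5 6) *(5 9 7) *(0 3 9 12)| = 7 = |(0 3 9 7 5 6 12)|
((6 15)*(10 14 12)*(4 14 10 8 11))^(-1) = ((4 14 12 8 11)(6 15))^(-1) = (4 11 8 12 14)(6 15)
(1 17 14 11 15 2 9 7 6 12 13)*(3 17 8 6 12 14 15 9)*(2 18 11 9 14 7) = (1 8 6 7 12 13)(2 3 17 15 18 11 14 9) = [0, 8, 3, 17, 4, 5, 7, 12, 6, 2, 10, 14, 13, 1, 9, 18, 16, 15, 11]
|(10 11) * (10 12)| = 3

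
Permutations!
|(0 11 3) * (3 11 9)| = |(11)(0 9 3)| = 3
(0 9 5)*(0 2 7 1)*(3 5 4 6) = [9, 0, 7, 5, 6, 2, 3, 1, 8, 4] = (0 9 4 6 3 5 2 7 1)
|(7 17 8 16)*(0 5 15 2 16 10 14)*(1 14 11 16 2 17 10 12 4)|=36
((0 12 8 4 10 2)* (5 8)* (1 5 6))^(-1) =(0 2 10 4 8 5 1 6 12)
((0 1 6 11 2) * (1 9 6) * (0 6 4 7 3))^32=(0 4 3 9 7)(2 11 6)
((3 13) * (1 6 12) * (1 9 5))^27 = (1 12 5 6 9)(3 13)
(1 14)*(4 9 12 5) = (1 14)(4 9 12 5) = [0, 14, 2, 3, 9, 4, 6, 7, 8, 12, 10, 11, 5, 13, 1]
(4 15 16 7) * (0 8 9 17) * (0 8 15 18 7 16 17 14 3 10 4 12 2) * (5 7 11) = (0 15 17 8 9 14 3 10 4 18 11 5 7 12 2) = [15, 1, 0, 10, 18, 7, 6, 12, 9, 14, 4, 5, 2, 13, 3, 17, 16, 8, 11]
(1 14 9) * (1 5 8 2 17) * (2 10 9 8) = [0, 14, 17, 3, 4, 2, 6, 7, 10, 5, 9, 11, 12, 13, 8, 15, 16, 1] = (1 14 8 10 9 5 2 17)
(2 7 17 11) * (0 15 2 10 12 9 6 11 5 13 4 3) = [15, 1, 7, 0, 3, 13, 11, 17, 8, 6, 12, 10, 9, 4, 14, 2, 16, 5] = (0 15 2 7 17 5 13 4 3)(6 11 10 12 9)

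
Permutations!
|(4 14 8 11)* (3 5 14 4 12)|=|(3 5 14 8 11 12)|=6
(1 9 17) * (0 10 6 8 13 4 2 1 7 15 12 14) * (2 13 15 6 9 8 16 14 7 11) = (0 10 9 17 11 2 1 8 15 12 7 6 16 14)(4 13) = [10, 8, 1, 3, 13, 5, 16, 6, 15, 17, 9, 2, 7, 4, 0, 12, 14, 11]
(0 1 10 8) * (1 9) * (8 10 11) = (0 9 1 11 8) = [9, 11, 2, 3, 4, 5, 6, 7, 0, 1, 10, 8]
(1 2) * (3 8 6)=(1 2)(3 8 6)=[0, 2, 1, 8, 4, 5, 3, 7, 6]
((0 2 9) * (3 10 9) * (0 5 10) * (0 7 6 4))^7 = (0 2 3 7 6 4)(5 10 9)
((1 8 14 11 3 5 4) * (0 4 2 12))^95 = (0 11)(1 5)(2 8)(3 4)(12 14)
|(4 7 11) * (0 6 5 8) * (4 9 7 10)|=12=|(0 6 5 8)(4 10)(7 11 9)|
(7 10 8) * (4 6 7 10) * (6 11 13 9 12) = (4 11 13 9 12 6 7)(8 10) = [0, 1, 2, 3, 11, 5, 7, 4, 10, 12, 8, 13, 6, 9]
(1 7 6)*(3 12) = (1 7 6)(3 12) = [0, 7, 2, 12, 4, 5, 1, 6, 8, 9, 10, 11, 3]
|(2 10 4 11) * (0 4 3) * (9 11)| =7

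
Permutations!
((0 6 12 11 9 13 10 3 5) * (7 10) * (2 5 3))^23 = (0 11 7 5 12 13 2 6 9 10)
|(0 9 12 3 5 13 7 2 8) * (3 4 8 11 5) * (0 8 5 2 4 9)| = |(2 11)(4 5 13 7)(9 12)| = 4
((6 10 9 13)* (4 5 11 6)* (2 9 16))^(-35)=(2 9 13 4 5 11 6 10 16)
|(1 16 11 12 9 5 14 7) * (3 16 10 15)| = 11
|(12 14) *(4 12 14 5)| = 3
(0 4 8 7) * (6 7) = (0 4 8 6 7) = [4, 1, 2, 3, 8, 5, 7, 0, 6]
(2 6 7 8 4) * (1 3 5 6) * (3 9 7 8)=(1 9 7 3 5 6 8 4 2)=[0, 9, 1, 5, 2, 6, 8, 3, 4, 7]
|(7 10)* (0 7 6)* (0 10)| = 2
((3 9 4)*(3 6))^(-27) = ((3 9 4 6))^(-27) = (3 9 4 6)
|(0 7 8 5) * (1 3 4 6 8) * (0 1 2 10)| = 12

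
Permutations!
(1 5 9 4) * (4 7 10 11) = (1 5 9 7 10 11 4) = [0, 5, 2, 3, 1, 9, 6, 10, 8, 7, 11, 4]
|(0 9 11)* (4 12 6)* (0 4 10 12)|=12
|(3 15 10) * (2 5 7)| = 3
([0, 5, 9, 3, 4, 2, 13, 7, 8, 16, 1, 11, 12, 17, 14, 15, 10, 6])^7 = [0, 5, 9, 3, 4, 2, 13, 7, 8, 16, 1, 11, 12, 17, 14, 15, 10, 6]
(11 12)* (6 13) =(6 13)(11 12) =[0, 1, 2, 3, 4, 5, 13, 7, 8, 9, 10, 12, 11, 6]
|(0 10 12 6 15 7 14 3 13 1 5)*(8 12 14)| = |(0 10 14 3 13 1 5)(6 15 7 8 12)| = 35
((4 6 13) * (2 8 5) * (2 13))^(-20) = (2 4 5)(6 13 8)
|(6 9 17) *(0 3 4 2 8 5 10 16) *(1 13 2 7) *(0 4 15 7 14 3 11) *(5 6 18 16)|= 14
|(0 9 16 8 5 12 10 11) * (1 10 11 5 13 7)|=|(0 9 16 8 13 7 1 10 5 12 11)|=11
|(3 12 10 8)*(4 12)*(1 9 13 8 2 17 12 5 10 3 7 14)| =|(1 9 13 8 7 14)(2 17 12 3 4 5 10)| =42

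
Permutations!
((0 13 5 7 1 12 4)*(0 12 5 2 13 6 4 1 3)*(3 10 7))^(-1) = ((0 6 4 12 1 5 3)(2 13)(7 10))^(-1) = (0 3 5 1 12 4 6)(2 13)(7 10)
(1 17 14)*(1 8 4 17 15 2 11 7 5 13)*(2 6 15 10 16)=(1 10 16 2 11 7 5 13)(4 17 14 8)(6 15)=[0, 10, 11, 3, 17, 13, 15, 5, 4, 9, 16, 7, 12, 1, 8, 6, 2, 14]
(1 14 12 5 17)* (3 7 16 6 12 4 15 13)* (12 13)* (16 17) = (1 14 4 15 12 5 16 6 13 3 7 17) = [0, 14, 2, 7, 15, 16, 13, 17, 8, 9, 10, 11, 5, 3, 4, 12, 6, 1]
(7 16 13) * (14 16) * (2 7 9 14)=(2 7)(9 14 16 13)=[0, 1, 7, 3, 4, 5, 6, 2, 8, 14, 10, 11, 12, 9, 16, 15, 13]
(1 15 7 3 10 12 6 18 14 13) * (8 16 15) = (1 8 16 15 7 3 10 12 6 18 14 13) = [0, 8, 2, 10, 4, 5, 18, 3, 16, 9, 12, 11, 6, 1, 13, 7, 15, 17, 14]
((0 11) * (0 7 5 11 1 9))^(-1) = (0 9 1)(5 7 11)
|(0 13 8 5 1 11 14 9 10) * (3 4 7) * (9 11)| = 42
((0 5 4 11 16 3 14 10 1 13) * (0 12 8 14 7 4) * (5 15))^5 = (16)(0 5 15)(1 10 14 8 12 13)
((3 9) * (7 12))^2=((3 9)(7 12))^2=(12)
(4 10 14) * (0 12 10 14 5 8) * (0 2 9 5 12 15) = (0 15)(2 9 5 8)(4 14)(10 12) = [15, 1, 9, 3, 14, 8, 6, 7, 2, 5, 12, 11, 10, 13, 4, 0]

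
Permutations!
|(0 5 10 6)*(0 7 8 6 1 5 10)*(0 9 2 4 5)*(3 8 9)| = |(0 10 1)(2 4 5 3 8 6 7 9)| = 24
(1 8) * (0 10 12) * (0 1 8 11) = (0 10 12 1 11) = [10, 11, 2, 3, 4, 5, 6, 7, 8, 9, 12, 0, 1]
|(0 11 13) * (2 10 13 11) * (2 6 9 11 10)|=6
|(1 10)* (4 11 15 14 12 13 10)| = |(1 4 11 15 14 12 13 10)| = 8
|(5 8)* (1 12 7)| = 6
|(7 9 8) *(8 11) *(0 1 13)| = 12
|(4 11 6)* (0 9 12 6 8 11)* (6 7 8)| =|(0 9 12 7 8 11 6 4)| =8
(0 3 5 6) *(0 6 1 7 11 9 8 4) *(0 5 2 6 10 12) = (0 3 2 6 10 12)(1 7 11 9 8 4 5) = [3, 7, 6, 2, 5, 1, 10, 11, 4, 8, 12, 9, 0]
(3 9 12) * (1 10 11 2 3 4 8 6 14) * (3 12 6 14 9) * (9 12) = (1 10 11 2 9 6 12 4 8 14) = [0, 10, 9, 3, 8, 5, 12, 7, 14, 6, 11, 2, 4, 13, 1]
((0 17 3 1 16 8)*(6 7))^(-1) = (0 8 16 1 3 17)(6 7)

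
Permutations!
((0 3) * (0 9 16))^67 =(0 16 9 3)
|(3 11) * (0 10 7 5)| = |(0 10 7 5)(3 11)| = 4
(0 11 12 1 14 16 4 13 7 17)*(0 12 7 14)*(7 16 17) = [11, 0, 2, 3, 13, 5, 6, 7, 8, 9, 10, 16, 1, 14, 17, 15, 4, 12] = (0 11 16 4 13 14 17 12 1)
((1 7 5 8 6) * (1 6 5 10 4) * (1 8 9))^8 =((1 7 10 4 8 5 9))^8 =(1 7 10 4 8 5 9)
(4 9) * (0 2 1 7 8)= (0 2 1 7 8)(4 9)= [2, 7, 1, 3, 9, 5, 6, 8, 0, 4]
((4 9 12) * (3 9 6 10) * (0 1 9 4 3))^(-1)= (0 10 6 4 3 12 9 1)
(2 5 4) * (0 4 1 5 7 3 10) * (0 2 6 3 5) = (0 4 6 3 10 2 7 5 1) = [4, 0, 7, 10, 6, 1, 3, 5, 8, 9, 2]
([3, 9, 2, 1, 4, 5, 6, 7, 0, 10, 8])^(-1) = [8, 3, 2, 0, 4, 5, 6, 7, 10, 1, 9]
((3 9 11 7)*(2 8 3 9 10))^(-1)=(2 10 3 8)(7 11 9)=((2 8 3 10)(7 9 11))^(-1)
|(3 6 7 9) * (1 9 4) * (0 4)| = |(0 4 1 9 3 6 7)| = 7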